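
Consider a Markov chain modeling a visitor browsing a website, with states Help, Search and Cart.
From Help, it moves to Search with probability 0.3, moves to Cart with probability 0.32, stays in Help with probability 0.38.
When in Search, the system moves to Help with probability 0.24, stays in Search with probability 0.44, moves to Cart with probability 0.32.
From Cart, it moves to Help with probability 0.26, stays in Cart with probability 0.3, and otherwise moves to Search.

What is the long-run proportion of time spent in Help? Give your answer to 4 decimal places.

0.2864

Let the stationary distribution be π with π = πP and π_1 + π_2 + π_3 = 1.
π_1 = 0.38·π_1 + 0.24·π_2 + 0.26·π_3
π_2 = 0.3·π_1 + 0.44·π_2 + 0.44·π_3
Solving with the normalization constraint gives π = (0.2864, 0.3999, 0.3137).
So the stationary probability of Help is 0.2864.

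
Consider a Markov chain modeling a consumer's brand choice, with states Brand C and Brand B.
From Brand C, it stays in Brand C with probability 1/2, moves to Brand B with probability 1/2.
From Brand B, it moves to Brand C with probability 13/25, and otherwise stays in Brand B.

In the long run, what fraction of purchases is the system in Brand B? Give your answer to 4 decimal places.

0.4902

Let the stationary distribution be π with π = πP and π_1 + π_2 = 1.
π_1 = 0.5·π_1 + 0.52·π_2
Solving with the normalization constraint gives π = (0.5098, 0.4902).
So the stationary probability of Brand B is 0.4902.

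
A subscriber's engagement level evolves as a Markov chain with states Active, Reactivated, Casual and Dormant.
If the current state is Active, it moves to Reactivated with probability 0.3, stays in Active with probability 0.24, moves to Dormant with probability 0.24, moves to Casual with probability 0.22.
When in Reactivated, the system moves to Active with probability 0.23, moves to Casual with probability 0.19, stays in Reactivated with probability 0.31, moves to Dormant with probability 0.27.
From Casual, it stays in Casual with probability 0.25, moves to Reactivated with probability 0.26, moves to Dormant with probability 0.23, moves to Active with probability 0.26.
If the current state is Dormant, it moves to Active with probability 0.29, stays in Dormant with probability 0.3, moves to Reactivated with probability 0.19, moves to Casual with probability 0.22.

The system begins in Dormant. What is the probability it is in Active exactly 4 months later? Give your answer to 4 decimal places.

Propagate the distribution vector 4 months from Dormant.
After 0 months: (0.0000, 0.0000, 0.0000, 1.0000)
After 1 month: (0.2900, 0.1900, 0.2200, 0.3000)
After 2 months: (0.2575, 0.2601, 0.2209, 0.2615)
After 3 months: (0.2549, 0.2650, 0.2188, 0.2613)
After 4 months: (0.2548, 0.2652, 0.2186, 0.2614)
P(in Active after 4 months) = 0.2548

0.2548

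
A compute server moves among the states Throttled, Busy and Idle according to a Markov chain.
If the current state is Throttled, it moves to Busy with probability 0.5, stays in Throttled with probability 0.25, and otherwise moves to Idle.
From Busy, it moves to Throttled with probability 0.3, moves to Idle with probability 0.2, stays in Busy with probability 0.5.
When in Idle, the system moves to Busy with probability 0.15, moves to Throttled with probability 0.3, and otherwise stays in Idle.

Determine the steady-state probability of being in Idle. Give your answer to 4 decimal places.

0.3297

Let the stationary distribution be π with π = πP and π_1 + π_2 + π_3 = 1.
π_1 = 0.25·π_1 + 0.3·π_2 + 0.3·π_3
π_2 = 0.5·π_1 + 0.5·π_2 + 0.15·π_3
Solving with the normalization constraint gives π = (0.2857, 0.3846, 0.3297).
So the stationary probability of Idle is 0.3297.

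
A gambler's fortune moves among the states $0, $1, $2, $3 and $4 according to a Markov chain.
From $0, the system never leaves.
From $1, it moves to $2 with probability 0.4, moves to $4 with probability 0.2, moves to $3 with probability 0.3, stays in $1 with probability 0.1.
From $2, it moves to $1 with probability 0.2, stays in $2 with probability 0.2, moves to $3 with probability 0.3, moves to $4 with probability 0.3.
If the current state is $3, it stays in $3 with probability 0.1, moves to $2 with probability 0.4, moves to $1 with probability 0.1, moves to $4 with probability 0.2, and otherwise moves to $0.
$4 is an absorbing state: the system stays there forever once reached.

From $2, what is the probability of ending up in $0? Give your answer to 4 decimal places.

0.1618

Let h(s) be the probability of absorption at $0 starting from transient state s. Then h($0) = 1 and h($4) = 0. By first-step analysis:
h($1) = 0.1·h($1) + 0.4·h($2) + 0.3·h($3) + 0.2·0
h($2) = 0.2·h($1) + 0.2·h($2) + 0.3·h($3) + 0.3·0
h($3) = 0.2·1 + 0.1·h($1) + 0.4·h($2) + 0.1·h($3) + 0.2·0
Solving: h($1) = 0.1765, h($2) = 0.1618, h($3) = 0.3137.
Starting from $2, the probability is 0.1618.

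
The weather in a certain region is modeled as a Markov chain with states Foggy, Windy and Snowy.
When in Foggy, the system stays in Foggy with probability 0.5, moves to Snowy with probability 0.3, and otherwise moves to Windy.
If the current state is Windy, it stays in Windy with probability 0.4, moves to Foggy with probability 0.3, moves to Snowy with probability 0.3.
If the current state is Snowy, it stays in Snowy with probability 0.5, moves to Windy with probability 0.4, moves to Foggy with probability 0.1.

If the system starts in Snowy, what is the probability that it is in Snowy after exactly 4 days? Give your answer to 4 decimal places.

Propagate the distribution vector 4 days from Snowy.
After 0 days: (0.0000, 0.0000, 1.0000)
After 1 day: (0.1000, 0.4000, 0.5000)
After 2 days: (0.2200, 0.3800, 0.4000)
After 3 days: (0.2640, 0.3560, 0.3800)
After 4 days: (0.2768, 0.3472, 0.3760)
P(in Snowy after 4 days) = 0.3760

0.3760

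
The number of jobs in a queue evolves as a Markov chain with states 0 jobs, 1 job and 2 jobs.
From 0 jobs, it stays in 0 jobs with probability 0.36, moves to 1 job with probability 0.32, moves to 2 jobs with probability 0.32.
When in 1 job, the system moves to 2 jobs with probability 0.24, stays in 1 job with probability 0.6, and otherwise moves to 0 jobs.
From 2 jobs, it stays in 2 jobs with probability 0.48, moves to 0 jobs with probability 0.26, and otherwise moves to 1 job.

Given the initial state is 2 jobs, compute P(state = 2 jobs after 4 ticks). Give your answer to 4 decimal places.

0.3442

Propagate the distribution vector 4 ticks from 2 jobs.
After 0 ticks: (0.0000, 0.0000, 1.0000)
After 1 tick: (0.2600, 0.2600, 0.4800)
After 2 ticks: (0.2600, 0.3640, 0.3760)
After 3 ticks: (0.2496, 0.3994, 0.3510)
After 4 ticks: (0.2450, 0.4108, 0.3442)
P(in 2 jobs after 4 ticks) = 0.3442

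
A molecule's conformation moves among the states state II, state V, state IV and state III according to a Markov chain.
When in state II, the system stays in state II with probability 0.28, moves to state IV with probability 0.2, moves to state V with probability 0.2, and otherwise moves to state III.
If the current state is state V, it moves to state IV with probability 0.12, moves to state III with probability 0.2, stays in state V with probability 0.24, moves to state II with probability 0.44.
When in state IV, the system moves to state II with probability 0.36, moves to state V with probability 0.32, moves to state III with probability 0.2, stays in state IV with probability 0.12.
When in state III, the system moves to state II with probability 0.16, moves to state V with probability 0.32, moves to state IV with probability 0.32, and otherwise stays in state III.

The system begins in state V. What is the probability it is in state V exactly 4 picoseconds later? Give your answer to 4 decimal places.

0.2623

Propagate the distribution vector 4 picoseconds from state V.
After 0 picoseconds: (0.0000, 1.0000, 0.0000, 0.0000)
After 1 picosecond: (0.4400, 0.2400, 0.1200, 0.2000)
After 2 picoseconds: (0.3040, 0.2480, 0.1952, 0.2528)
After 3 picoseconds: (0.3050, 0.2637, 0.1949, 0.2365)
After 4 picoseconds: (0.3094, 0.2623, 0.1917, 0.2366)
P(in state V after 4 picoseconds) = 0.2623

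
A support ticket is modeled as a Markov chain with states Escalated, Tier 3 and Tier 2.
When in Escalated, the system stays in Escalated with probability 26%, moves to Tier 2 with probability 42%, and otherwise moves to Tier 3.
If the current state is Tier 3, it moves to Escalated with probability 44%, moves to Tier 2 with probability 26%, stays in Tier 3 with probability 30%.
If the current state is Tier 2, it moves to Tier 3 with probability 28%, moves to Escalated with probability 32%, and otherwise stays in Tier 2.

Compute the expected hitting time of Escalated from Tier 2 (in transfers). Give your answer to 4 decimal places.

Let t(s) be the expected number of transfers to first reach Escalated from state s, with t(Escalated) = 0. Conditioning on the first transfer:
t(Tier 3) = 1 + 0.3·t(Tier 3) + 0.26·t(Tier 2)
t(Tier 2) = 1 + 0.28·t(Tier 3) + 0.4·t(Tier 2)
Solving: t(Tier 3) = 2.4770, t(Tier 2) = 2.8226.
Expected transfers from Tier 2 to Escalated: 2.8226.

2.8226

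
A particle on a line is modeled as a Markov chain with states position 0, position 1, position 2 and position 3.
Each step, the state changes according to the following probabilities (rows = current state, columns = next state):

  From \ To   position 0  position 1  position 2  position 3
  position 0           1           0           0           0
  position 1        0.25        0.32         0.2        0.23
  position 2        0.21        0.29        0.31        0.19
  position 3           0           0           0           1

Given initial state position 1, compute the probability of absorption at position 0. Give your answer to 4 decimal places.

Let h(s) be the probability of absorption at position 0 starting from transient state s. Then h(position 0) = 1 and h(position 3) = 0. By first-step analysis:
h(position 1) = 0.25·1 + 0.32·h(position 1) + 0.2·h(position 2) + 0.23·0
h(position 2) = 0.21·1 + 0.29·h(position 1) + 0.31·h(position 2) + 0.19·0
Solving: h(position 1) = 0.5216, h(position 2) = 0.5236.
Starting from position 1, the probability is 0.5216.

0.5216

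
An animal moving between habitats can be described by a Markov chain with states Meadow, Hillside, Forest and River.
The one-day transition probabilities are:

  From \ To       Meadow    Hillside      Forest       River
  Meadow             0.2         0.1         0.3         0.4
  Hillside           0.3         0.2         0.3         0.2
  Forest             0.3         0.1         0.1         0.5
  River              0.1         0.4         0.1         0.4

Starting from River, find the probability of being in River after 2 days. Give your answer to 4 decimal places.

Propagate the distribution vector 2 days from River.
After 0 days: (0.0000, 0.0000, 0.0000, 1.0000)
After 1 day: (0.1000, 0.4000, 0.1000, 0.4000)
After 2 days: (0.2100, 0.2600, 0.2000, 0.3300)
P(in River after 2 days) = 0.3300

0.3300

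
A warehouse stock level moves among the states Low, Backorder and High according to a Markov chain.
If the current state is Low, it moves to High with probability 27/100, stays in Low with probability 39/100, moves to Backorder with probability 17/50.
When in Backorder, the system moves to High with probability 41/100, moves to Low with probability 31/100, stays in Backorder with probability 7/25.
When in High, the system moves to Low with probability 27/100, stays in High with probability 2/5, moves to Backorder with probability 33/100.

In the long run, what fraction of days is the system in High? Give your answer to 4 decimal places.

Let the stationary distribution be π with π = πP and π_1 + π_2 + π_3 = 1.
π_1 = 0.39·π_1 + 0.31·π_2 + 0.27·π_3
π_2 = 0.34·π_1 + 0.28·π_2 + 0.33·π_3
Solving with the normalization constraint gives π = (0.3212, 0.3173, 0.3614).
So the stationary probability of High is 0.3614.

0.3614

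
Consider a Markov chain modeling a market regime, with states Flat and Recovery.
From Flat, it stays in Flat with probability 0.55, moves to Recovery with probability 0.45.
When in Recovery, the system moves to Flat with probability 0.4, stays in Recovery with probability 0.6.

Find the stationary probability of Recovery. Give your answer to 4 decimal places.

0.5294

Let the stationary distribution be π with π = πP and π_1 + π_2 = 1.
π_1 = 0.55·π_1 + 0.4·π_2
Solving with the normalization constraint gives π = (0.4706, 0.5294).
So the stationary probability of Recovery is 0.5294.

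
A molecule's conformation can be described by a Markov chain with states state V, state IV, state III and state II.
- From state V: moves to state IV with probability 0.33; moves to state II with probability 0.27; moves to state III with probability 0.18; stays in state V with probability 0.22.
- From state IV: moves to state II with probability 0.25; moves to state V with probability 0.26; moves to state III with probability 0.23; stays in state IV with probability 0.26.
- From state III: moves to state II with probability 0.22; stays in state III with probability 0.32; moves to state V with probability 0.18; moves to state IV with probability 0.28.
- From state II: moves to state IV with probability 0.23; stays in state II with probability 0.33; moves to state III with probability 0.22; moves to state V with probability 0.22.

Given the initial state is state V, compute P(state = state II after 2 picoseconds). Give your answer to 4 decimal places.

0.2706

Propagate the distribution vector 2 picoseconds from state V.
After 0 picoseconds: (1.0000, 0.0000, 0.0000, 0.0000)
After 1 picosecond: (0.2200, 0.3300, 0.1800, 0.2700)
After 2 picoseconds: (0.2260, 0.2709, 0.2325, 0.2706)
P(in state II after 2 picoseconds) = 0.2706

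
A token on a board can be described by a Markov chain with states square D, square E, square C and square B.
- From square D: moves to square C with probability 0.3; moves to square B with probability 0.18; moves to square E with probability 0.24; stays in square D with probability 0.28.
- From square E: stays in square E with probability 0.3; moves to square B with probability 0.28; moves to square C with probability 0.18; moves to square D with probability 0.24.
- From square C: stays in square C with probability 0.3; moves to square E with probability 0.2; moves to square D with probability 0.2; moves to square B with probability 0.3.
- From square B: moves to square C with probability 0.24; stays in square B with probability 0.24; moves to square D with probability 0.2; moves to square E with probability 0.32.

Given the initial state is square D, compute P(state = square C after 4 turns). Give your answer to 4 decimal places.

0.2531

Propagate the distribution vector 4 turns from square D.
After 0 turns: (1.0000, 0.0000, 0.0000, 0.0000)
After 1 turn: (0.2800, 0.2400, 0.3000, 0.1800)
After 2 turns: (0.2320, 0.2568, 0.2604, 0.2508)
After 3 turns: (0.2288, 0.2651, 0.2541, 0.2520)
After 4 turns: (0.2289, 0.2659, 0.2531, 0.2521)
P(in square C after 4 turns) = 0.2531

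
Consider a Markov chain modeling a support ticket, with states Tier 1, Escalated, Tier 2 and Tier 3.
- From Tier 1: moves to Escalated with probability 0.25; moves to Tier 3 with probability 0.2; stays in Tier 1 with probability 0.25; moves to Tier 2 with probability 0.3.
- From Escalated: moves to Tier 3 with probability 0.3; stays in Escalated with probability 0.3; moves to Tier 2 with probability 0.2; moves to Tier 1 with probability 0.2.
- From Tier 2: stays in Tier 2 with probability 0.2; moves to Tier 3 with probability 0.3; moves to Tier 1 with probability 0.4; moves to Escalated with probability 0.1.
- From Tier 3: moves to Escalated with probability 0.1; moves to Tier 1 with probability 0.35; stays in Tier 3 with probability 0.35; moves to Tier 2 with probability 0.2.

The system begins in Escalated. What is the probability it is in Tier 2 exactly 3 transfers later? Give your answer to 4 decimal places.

Propagate the distribution vector 3 transfers from Escalated.
After 0 transfers: (0.0000, 1.0000, 0.0000, 0.0000)
After 1 transfer: (0.2000, 0.3000, 0.2000, 0.3000)
After 2 transfers: (0.2950, 0.1900, 0.2200, 0.2950)
After 3 transfers: (0.3030, 0.1823, 0.2295, 0.2853)
P(in Tier 2 after 3 transfers) = 0.2295

0.2295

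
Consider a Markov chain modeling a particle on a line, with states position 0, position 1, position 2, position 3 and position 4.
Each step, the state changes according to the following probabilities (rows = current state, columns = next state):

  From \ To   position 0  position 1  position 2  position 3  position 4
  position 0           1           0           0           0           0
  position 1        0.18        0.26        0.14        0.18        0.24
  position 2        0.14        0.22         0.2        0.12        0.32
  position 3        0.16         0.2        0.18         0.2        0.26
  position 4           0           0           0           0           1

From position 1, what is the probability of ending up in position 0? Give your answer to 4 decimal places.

0.3994

Let h(s) be the probability of absorption at position 0 starting from transient state s. Then h(position 0) = 1 and h(position 4) = 0. By first-step analysis:
h(position 1) = 0.18·1 + 0.26·h(position 1) + 0.14·h(position 2) + 0.18·h(position 3) + 0.24·0
h(position 2) = 0.14·1 + 0.22·h(position 1) + 0.2·h(position 2) + 0.12·h(position 3) + 0.32·0
h(position 3) = 0.16·1 + 0.2·h(position 1) + 0.18·h(position 2) + 0.2·h(position 3) + 0.26·0
Solving: h(position 1) = 0.3994, h(position 2) = 0.3413, h(position 3) = 0.3767.
Starting from position 1, the probability is 0.3994.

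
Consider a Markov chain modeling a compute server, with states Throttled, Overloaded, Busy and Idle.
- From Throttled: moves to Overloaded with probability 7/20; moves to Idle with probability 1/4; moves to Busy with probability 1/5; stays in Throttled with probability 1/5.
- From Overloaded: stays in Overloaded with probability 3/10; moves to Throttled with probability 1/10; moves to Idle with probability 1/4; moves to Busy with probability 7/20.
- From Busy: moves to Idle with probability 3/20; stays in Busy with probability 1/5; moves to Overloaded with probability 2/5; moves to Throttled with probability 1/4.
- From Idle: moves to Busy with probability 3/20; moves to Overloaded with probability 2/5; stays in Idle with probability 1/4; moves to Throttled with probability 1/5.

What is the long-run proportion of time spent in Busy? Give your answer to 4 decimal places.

Let the stationary distribution be π with π = πP and π_1 + π_2 + π_3 + π_4 = 1.
π_1 = 0.2·π_1 + 0.1·π_2 + 0.25·π_3 + 0.2·π_4
π_2 = 0.35·π_1 + 0.3·π_2 + 0.4·π_3 + 0.4·π_4
π_3 = 0.2·π_1 + 0.35·π_2 + 0.2·π_3 + 0.15·π_4
Solving with the normalization constraint gives π = (0.1765, 0.3556, 0.2421, 0.2258).
So the stationary probability of Busy is 0.2421.

0.2421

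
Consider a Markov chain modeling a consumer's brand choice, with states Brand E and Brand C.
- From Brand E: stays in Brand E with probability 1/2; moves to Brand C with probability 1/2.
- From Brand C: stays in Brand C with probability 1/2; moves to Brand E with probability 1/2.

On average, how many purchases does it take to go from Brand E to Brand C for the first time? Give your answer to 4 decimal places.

2.0000

Let t(s) be the expected number of purchases to first reach Brand C from state s, with t(Brand C) = 0. Conditioning on the first purchase:
t(Brand E) = 1 + 0.5·t(Brand E)
Solving: t(Brand E) = 2.0000.
Expected purchases from Brand E to Brand C: 2.0000.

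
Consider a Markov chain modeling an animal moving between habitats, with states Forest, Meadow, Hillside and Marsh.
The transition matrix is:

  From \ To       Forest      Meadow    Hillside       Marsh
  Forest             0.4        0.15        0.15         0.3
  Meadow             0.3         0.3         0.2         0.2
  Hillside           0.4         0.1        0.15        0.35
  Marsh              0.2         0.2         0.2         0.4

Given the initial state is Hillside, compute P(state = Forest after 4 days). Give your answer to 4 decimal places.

0.3167

Propagate the distribution vector 4 days from Hillside.
After 0 days: (0.0000, 0.0000, 1.0000, 0.0000)
After 1 day: (0.4000, 0.1000, 0.1500, 0.3500)
After 2 days: (0.3200, 0.1750, 0.1725, 0.3325)
After 3 days: (0.3160, 0.1843, 0.1754, 0.3244)
After 4 days: (0.3167, 0.1851, 0.1754, 0.3228)
P(in Forest after 4 days) = 0.3167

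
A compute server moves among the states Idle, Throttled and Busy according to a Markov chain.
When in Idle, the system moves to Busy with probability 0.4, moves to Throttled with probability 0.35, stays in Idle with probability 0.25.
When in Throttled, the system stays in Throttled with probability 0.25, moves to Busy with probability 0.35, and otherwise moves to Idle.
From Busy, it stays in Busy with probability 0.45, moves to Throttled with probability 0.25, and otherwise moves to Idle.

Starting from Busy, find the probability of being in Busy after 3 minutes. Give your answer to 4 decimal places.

0.4065

Propagate the distribution vector 3 minutes from Busy.
After 0 minutes: (0.0000, 0.0000, 1.0000)
After 1 minute: (0.3000, 0.2500, 0.4500)
After 2 minutes: (0.3100, 0.2800, 0.4100)
After 3 minutes: (0.3125, 0.2810, 0.4065)
P(in Busy after 3 minutes) = 0.4065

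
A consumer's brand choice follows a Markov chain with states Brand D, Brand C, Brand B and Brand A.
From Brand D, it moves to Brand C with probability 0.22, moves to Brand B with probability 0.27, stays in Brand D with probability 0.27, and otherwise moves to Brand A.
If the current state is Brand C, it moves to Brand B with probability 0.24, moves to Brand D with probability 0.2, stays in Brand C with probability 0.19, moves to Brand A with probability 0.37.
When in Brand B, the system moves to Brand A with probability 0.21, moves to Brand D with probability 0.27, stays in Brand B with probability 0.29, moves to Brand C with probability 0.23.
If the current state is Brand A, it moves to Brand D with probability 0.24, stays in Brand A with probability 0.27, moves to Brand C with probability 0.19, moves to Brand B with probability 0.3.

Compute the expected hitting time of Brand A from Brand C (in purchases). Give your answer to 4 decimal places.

Let t(s) be the expected number of purchases to first reach Brand A from state s, with t(Brand A) = 0. Conditioning on the first purchase:
t(Brand D) = 1 + 0.27·t(Brand D) + 0.22·t(Brand C) + 0.27·t(Brand B)
t(Brand C) = 1 + 0.2·t(Brand D) + 0.19·t(Brand C) + 0.24·t(Brand B)
t(Brand B) = 1 + 0.27·t(Brand D) + 0.23·t(Brand C) + 0.29·t(Brand B)
Solving: t(Brand D) = 3.8456, t(Brand C) = 3.3569, t(Brand B) = 3.9583.
Expected purchases from Brand C to Brand A: 3.3569.

3.3569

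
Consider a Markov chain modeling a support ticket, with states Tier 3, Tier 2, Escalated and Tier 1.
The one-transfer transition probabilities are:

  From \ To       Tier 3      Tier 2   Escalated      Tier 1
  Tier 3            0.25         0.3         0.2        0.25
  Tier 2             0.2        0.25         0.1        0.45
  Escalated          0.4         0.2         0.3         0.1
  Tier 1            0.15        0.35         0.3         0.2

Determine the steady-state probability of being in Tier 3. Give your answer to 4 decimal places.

Let the stationary distribution be π with π = πP and π_1 + π_2 + π_3 + π_4 = 1.
π_1 = 0.25·π_1 + 0.2·π_2 + 0.4·π_3 + 0.15·π_4
π_2 = 0.3·π_1 + 0.25·π_2 + 0.2·π_3 + 0.35·π_4
π_3 = 0.2·π_1 + 0.1·π_2 + 0.3·π_3 + 0.3·π_4
Solving with the normalization constraint gives π = (0.2432, 0.2771, 0.2203, 0.2594).
So the stationary probability of Tier 3 is 0.2432.

0.2432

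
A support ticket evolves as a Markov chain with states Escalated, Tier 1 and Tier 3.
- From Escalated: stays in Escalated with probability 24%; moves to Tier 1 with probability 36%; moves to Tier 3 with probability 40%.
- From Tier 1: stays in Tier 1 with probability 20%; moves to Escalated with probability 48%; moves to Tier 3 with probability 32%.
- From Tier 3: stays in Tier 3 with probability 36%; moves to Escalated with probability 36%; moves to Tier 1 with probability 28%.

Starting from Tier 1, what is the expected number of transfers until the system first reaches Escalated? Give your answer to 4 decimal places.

Let t(s) be the expected number of transfers to first reach Escalated from state s, with t(Escalated) = 0. Conditioning on the first transfer:
t(Tier 1) = 1 + 0.2·t(Tier 1) + 0.32·t(Tier 3)
t(Tier 3) = 1 + 0.28·t(Tier 1) + 0.36·t(Tier 3)
Solving: t(Tier 1) = 2.2727, t(Tier 3) = 2.5568.
Expected transfers from Tier 1 to Escalated: 2.2727.

2.2727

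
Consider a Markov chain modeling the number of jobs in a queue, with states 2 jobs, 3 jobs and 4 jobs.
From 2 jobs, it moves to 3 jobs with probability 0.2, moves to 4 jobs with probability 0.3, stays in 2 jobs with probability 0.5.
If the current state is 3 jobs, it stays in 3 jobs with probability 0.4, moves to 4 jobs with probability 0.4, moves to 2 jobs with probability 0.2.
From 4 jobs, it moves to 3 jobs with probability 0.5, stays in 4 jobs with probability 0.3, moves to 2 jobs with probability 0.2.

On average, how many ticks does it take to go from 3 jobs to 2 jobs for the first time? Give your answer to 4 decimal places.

Let t(s) be the expected number of ticks to first reach 2 jobs from state s, with t(2 jobs) = 0. Conditioning on the first tick:
t(3 jobs) = 1 + 0.4·t(3 jobs) + 0.4·t(4 jobs)
t(4 jobs) = 1 + 0.5·t(3 jobs) + 0.3·t(4 jobs)
Solving: t(3 jobs) = 5.0000, t(4 jobs) = 5.0000.
Expected ticks from 3 jobs to 2 jobs: 5.0000.

5.0000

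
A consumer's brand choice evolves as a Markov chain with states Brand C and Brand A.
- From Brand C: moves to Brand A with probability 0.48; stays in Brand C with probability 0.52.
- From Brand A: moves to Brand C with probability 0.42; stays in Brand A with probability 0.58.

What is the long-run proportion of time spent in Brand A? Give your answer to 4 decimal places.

0.5333

Let the stationary distribution be π with π = πP and π_1 + π_2 = 1.
π_1 = 0.52·π_1 + 0.42·π_2
Solving with the normalization constraint gives π = (0.4667, 0.5333).
So the stationary probability of Brand A is 0.5333.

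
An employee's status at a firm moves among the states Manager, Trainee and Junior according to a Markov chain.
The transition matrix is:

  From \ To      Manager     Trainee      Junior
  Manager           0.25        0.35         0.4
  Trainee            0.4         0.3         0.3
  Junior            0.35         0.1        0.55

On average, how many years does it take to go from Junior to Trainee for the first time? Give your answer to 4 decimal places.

5.5696

Let t(s) be the expected number of years to first reach Trainee from state s, with t(Trainee) = 0. Conditioning on the first year:
t(Manager) = 1 + 0.25·t(Manager) + 0.4·t(Junior)
t(Junior) = 1 + 0.35·t(Manager) + 0.55·t(Junior)
Solving: t(Manager) = 4.3038, t(Junior) = 5.5696.
Expected years from Junior to Trainee: 5.5696.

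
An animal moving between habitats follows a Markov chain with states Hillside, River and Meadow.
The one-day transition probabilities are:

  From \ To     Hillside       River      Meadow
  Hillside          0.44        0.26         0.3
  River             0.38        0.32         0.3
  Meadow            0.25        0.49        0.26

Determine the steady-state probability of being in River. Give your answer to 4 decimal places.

Let the stationary distribution be π with π = πP and π_1 + π_2 + π_3 = 1.
π_1 = 0.44·π_1 + 0.38·π_2 + 0.25·π_3
π_2 = 0.26·π_1 + 0.32·π_2 + 0.49·π_3
Solving with the normalization constraint gives π = (0.3644, 0.3472, 0.2885).
So the stationary probability of River is 0.3472.

0.3472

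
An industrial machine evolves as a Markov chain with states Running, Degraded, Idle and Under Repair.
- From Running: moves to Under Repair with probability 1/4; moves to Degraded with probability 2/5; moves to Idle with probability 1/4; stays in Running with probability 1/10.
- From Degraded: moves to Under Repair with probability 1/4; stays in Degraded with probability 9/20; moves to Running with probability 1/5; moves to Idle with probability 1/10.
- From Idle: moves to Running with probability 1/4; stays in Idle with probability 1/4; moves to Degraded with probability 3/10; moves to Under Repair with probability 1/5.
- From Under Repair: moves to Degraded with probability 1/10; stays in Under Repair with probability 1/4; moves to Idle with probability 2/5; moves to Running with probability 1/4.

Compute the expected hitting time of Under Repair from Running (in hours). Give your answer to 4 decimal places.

Let t(s) be the expected number of hours to first reach Under Repair from state s, with t(Under Repair) = 0. Conditioning on the first hour:
t(Running) = 1 + 0.1·t(Running) + 0.4·t(Degraded) + 0.25·t(Idle)
t(Degraded) = 1 + 0.2·t(Running) + 0.45·t(Degraded) + 0.1·t(Idle)
t(Idle) = 1 + 0.25·t(Running) + 0.3·t(Degraded) + 0.25·t(Idle)
Solving: t(Running) = 4.1579, t(Degraded) = 4.1245, t(Idle) = 4.3691.
Expected hours from Running to Under Repair: 4.1579.

4.1579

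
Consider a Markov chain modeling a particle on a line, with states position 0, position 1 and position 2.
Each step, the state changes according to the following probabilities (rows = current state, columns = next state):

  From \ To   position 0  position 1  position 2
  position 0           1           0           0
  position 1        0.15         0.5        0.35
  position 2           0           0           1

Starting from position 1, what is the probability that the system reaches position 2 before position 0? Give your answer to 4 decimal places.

Let h(s) be the probability of absorption at position 2 starting from transient state s. Then h(position 2) = 1 and h(position 0) = 0. By first-step analysis:
h(position 1) = 0.15·0 + 0.5·h(position 1) + 0.35·1
Solving: h(position 1) = 0.7000.
Starting from position 1, the probability is 0.7000.

0.7000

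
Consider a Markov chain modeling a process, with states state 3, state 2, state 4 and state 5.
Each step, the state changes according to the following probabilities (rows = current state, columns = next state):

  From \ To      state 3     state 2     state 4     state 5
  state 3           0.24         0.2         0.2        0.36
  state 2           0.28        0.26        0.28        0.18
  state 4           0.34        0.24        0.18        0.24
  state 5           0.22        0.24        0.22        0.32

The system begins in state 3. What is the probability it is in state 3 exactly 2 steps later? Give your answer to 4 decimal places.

0.2608

Propagate the distribution vector 2 steps from state 3.
After 0 steps: (1.0000, 0.0000, 0.0000, 0.0000)
After 1 step: (0.2400, 0.2000, 0.2000, 0.3600)
After 2 steps: (0.2608, 0.2344, 0.2192, 0.2856)
P(in state 3 after 2 steps) = 0.2608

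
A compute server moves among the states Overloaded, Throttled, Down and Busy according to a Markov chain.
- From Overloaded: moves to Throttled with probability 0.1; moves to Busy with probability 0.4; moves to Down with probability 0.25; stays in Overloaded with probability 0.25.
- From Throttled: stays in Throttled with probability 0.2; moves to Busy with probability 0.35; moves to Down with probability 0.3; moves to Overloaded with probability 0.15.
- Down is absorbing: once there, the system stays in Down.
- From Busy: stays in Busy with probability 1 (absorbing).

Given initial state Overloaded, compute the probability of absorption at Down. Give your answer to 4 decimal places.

Let h(s) be the probability of absorption at Down starting from transient state s. Then h(Down) = 1 and h(Busy) = 0. By first-step analysis:
h(Overloaded) = 0.25·h(Overloaded) + 0.1·h(Throttled) + 0.25·1 + 0.4·0
h(Throttled) = 0.15·h(Overloaded) + 0.2·h(Throttled) + 0.3·1 + 0.35·0
Solving: h(Overloaded) = 0.3932, h(Throttled) = 0.4487.
Starting from Overloaded, the probability is 0.3932.

0.3932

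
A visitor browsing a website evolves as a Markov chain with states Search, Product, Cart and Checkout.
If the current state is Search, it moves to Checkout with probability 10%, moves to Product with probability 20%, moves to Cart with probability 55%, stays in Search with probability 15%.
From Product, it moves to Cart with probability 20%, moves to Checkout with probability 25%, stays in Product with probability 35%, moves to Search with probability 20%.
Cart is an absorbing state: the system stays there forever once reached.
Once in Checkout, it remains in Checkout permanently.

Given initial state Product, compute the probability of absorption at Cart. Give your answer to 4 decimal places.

Let h(s) be the probability of absorption at Cart starting from transient state s. Then h(Cart) = 1 and h(Checkout) = 0. By first-step analysis:
h(Search) = 0.15·h(Search) + 0.2·h(Product) + 0.55·1 + 0.1·0
h(Product) = 0.2·h(Search) + 0.35·h(Product) + 0.2·1 + 0.25·0
Solving: h(Search) = 0.7756, h(Product) = 0.5463.
Starting from Product, the probability is 0.5463.

0.5463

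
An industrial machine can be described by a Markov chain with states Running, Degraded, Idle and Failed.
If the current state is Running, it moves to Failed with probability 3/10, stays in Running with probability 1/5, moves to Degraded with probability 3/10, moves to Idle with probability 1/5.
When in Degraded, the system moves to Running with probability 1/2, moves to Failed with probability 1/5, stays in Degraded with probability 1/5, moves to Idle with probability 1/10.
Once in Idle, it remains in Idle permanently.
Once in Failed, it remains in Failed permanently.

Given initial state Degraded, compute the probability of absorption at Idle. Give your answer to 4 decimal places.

0.3673

Let h(s) be the probability of absorption at Idle starting from transient state s. Then h(Idle) = 1 and h(Failed) = 0. By first-step analysis:
h(Running) = 0.2·h(Running) + 0.3·h(Degraded) + 0.2·1 + 0.3·0
h(Degraded) = 0.5·h(Running) + 0.2·h(Degraded) + 0.1·1 + 0.2·0
Solving: h(Running) = 0.3878, h(Degraded) = 0.3673.
Starting from Degraded, the probability is 0.3673.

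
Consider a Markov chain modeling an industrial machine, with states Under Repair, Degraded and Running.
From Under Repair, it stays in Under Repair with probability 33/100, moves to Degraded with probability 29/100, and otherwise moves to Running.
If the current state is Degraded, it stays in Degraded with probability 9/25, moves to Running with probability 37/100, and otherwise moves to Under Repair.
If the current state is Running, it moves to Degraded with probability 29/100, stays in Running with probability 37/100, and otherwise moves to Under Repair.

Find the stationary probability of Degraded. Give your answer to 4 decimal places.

Let the stationary distribution be π with π = πP and π_1 + π_2 + π_3 = 1.
π_1 = 0.33·π_1 + 0.27·π_2 + 0.34·π_3
π_2 = 0.29·π_1 + 0.36·π_2 + 0.29·π_3
Solving with the normalization constraint gives π = (0.3150, 0.3118, 0.3732).
So the stationary probability of Degraded is 0.3118.

0.3118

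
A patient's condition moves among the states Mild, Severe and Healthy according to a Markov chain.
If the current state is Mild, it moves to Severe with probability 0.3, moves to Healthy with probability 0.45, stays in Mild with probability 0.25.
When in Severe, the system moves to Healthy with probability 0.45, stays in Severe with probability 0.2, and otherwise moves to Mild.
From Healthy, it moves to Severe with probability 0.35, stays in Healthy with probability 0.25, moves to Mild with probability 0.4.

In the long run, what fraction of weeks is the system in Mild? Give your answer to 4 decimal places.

0.3352

Let the stationary distribution be π with π = πP and π_1 + π_2 + π_3 = 1.
π_1 = 0.25·π_1 + 0.35·π_2 + 0.4·π_3
π_2 = 0.3·π_1 + 0.2·π_2 + 0.35·π_3
Solving with the normalization constraint gives π = (0.3352, 0.2898, 0.3750).
So the stationary probability of Mild is 0.3352.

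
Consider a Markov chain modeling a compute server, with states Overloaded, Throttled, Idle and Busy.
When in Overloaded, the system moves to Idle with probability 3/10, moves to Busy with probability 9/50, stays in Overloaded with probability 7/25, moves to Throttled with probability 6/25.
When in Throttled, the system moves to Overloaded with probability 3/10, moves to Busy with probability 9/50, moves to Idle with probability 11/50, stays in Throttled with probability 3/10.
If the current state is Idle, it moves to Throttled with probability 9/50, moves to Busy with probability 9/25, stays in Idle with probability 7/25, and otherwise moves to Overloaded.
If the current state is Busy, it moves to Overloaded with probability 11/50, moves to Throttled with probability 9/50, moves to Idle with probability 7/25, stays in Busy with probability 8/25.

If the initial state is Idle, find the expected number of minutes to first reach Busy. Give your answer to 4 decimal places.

3.5832

Let t(s) be the expected number of minutes to first reach Busy from state s, with t(Busy) = 0. Conditioning on the first minute:
t(Overloaded) = 1 + 0.28·t(Overloaded) + 0.24·t(Throttled) + 0.3·t(Idle)
t(Throttled) = 1 + 0.3·t(Overloaded) + 0.3·t(Throttled) + 0.22·t(Idle)
t(Idle) = 1 + 0.18·t(Overloaded) + 0.18·t(Throttled) + 0.28·t(Idle)
Solving: t(Overloaded) = 4.3557, t(Throttled) = 4.4214, t(Idle) = 3.5832.
Expected minutes from Idle to Busy: 3.5832.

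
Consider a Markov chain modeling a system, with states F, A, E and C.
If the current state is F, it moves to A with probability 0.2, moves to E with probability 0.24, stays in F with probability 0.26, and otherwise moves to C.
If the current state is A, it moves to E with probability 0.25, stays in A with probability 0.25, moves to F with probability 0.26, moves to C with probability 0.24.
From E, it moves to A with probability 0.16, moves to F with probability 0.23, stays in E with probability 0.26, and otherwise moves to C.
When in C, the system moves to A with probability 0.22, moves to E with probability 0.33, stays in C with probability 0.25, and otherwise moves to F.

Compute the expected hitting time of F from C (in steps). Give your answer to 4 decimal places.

4.5186

Let t(s) be the expected number of steps to first reach F from state s, with t(F) = 0. Conditioning on the first step:
t(A) = 1 + 0.25·t(A) + 0.25·t(E) + 0.24·t(C)
t(E) = 1 + 0.16·t(A) + 0.26·t(E) + 0.35·t(C)
t(C) = 1 + 0.22·t(A) + 0.33·t(E) + 0.25·t(C)
Solving: t(A) = 4.2483, t(E) = 4.4071, t(C) = 4.5186.
Expected steps from C to F: 4.5186.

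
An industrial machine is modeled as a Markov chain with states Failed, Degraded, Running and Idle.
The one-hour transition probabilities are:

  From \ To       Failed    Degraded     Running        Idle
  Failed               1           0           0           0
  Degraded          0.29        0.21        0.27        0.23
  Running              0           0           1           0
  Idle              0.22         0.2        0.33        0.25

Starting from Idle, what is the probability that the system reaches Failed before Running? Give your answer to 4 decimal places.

0.4242

Let h(s) be the probability of absorption at Failed starting from transient state s. Then h(Failed) = 1 and h(Running) = 0. By first-step analysis:
h(Degraded) = 0.29·1 + 0.21·h(Degraded) + 0.27·0 + 0.23·h(Idle)
h(Idle) = 0.22·1 + 0.2·h(Degraded) + 0.33·0 + 0.25·h(Idle)
Solving: h(Degraded) = 0.4906, h(Idle) = 0.4242.
Starting from Idle, the probability is 0.4242.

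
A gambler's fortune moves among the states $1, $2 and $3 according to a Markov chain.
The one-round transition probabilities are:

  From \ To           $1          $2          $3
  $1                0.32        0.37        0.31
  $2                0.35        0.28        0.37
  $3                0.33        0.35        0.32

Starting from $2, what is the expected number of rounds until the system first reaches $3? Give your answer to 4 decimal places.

Let t(s) be the expected number of rounds to first reach $3 from state s, with t($3) = 0. Conditioning on the first round:
t($1) = 1 + 0.32·t($1) + 0.37·t($2)
t($2) = 1 + 0.35·t($1) + 0.28·t($2)
Solving: t($1) = 3.0269, t($2) = 2.8603.
Expected rounds from $2 to $3: 2.8603.

2.8603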